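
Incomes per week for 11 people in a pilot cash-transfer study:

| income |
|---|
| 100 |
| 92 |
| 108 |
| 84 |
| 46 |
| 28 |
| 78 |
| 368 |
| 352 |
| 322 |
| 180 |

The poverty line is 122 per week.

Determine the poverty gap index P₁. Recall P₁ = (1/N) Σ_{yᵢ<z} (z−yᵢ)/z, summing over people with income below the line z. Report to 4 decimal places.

Below z: 28, 46, 78, 84, 92, 100, 108 (q = 7 of N = 11).
Gap ratios (z−y)/z: (122−28)/122 = 0.7705; (122−46)/122 = 0.6230; (122−78)/122 = 0.3607; (122−84)/122 = 0.3115; (122−92)/122 = 0.2459; (122−100)/122 = 0.1803; (122−108)/122 = 0.1148.
Σ = 2.606557. Dividing by the full population N = 11 gives P₁ = 0.2370.

0.2370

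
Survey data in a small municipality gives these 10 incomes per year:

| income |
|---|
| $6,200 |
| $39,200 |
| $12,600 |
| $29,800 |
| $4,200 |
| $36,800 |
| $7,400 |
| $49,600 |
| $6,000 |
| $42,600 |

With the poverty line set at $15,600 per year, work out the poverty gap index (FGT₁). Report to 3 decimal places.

0.267

Poor units: $4,200, $6,000, $6,200, $7,400, $12,600 (q = 5 of N = 10).
Normalized shortfalls: (15600−4200)/15600 = 0.7308; (15600−6000)/15600 = 0.6154; (15600−6200)/15600 = 0.6026; (15600−7400)/15600 = 0.5256; (15600−12600)/15600 = 0.1923.
Σ = 2.666667. Dividing by the full population N = 10 gives P₁ = 0.267.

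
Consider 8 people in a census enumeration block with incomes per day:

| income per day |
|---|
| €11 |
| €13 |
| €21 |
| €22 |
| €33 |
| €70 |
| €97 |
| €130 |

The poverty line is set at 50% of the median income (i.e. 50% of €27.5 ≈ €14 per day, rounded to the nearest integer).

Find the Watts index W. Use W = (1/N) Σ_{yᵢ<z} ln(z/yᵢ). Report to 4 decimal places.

Below z: €11, €13 (q = 2 of N = 8).
ln(z/y) terms: ln(14/11) = 0.2412; ln(14/13) = 0.0741.
W = 0.315270 / 8 = 0.0394.

0.0394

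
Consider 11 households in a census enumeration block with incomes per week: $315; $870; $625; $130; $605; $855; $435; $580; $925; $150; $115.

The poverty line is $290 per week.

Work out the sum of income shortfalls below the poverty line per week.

Below the line: $115, $130, $150 (q = 3 of N = 11).
Individual gaps: 290−115 = 175; 290−130 = 160; 290−150 = 140.
Aggregate gap = $475.

$475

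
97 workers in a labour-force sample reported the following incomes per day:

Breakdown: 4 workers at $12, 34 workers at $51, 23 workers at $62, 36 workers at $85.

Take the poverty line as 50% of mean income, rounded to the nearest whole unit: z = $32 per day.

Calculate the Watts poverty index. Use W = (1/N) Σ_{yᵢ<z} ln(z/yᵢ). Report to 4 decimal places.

0.0404

Below the line: 4×$12 (q = 4 of N = 97).
Log gaps: ln(32/12) = 0.9808 (×4).
W = 3.923317 / 97 = 0.0404.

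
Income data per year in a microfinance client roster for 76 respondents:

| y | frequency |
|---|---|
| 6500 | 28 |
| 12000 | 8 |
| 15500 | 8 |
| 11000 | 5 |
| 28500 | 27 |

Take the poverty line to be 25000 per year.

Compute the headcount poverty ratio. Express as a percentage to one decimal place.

64.5%

49 of the 76 respondents have income below 25000.
H = 49/76 = 64.5%.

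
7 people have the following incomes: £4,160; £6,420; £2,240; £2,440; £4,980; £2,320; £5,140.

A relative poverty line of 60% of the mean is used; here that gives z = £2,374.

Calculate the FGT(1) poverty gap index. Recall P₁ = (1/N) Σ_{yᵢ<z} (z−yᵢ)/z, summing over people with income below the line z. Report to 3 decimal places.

0.011

Poor units: £2,240, £2,320 (q = 2 of N = 7).
Shortfall ratios: (2374−2240)/2374 = 0.0564; (2374−2320)/2374 = 0.0227.
Σ = 0.079191. Dividing by the full population N = 7 gives P₁ = 0.011.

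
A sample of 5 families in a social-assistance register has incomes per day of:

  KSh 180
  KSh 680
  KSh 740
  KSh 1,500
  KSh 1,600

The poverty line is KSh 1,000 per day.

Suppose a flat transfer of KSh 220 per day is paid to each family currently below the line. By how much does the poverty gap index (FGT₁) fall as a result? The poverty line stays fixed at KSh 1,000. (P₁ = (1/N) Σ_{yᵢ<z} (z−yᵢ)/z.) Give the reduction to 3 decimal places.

0.132

Before: below the line — KSh 180, KSh 680, KSh 740; poverty gap index (FGT₁) = 0.28000.
After the KSh 220 transfer: below the line — KSh 400, KSh 900, KSh 960; poverty gap index (FGT₁) = 0.14800.
Reduction = 0.28000 − 0.14800 = 0.132.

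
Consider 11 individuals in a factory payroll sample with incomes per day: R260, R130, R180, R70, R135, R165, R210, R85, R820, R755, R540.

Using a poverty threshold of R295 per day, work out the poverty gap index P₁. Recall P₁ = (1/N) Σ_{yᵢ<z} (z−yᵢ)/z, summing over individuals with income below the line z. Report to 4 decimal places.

Poor units: R70, R85, R130, R135, R165, R180, R210, R260 (q = 8 of N = 11).
Relative gaps: (295−70)/295 = 0.7627; (295−85)/295 = 0.7119; (295−130)/295 = 0.5593; (295−135)/295 = 0.5424; (295−165)/295 = 0.4407; (295−180)/295 = 0.3898; (295−210)/295 = 0.2881; (295−260)/295 = 0.1186.
Σ = 3.813559. Dividing by the full population N = 11 gives P₁ = 0.3467.

0.3467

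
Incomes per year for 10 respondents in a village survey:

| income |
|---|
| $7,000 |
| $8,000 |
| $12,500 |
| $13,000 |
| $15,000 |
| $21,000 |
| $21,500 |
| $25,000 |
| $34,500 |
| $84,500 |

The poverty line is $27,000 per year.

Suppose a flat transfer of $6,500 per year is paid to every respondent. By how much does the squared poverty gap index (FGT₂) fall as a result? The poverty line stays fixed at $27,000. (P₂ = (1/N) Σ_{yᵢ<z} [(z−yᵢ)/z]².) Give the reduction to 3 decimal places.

Before: below the line — $7,000, $8,000, $12,500, $13,000, $15,000, $21,000, $21,500, $25,000; squared poverty gap index (FGT₂) = 0.18951.
After the $6,500 transfer: below the line — $13,500, $14,500, $19,000, $19,500, $21,500; squared poverty gap index (FGT₂) = 0.06708.
Reduction = 0.18951 − 0.06708 = 0.122.

0.122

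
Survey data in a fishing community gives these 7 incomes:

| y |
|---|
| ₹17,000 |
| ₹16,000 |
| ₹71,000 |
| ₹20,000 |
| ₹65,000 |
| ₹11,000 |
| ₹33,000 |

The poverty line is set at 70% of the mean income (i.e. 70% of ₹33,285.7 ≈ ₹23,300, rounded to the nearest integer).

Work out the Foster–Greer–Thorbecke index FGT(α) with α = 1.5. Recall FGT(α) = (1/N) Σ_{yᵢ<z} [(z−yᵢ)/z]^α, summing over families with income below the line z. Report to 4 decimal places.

Below the line: ₹11,000, ₹16,000, ₹17,000, ₹20,000 (q = 4 of N = 7).
Relative gaps: (23300−11000)/23300 = 0.5279; (23300−16000)/23300 = 0.3133; (23300−17000)/23300 = 0.2704; (23300−20000)/23300 = 0.1416.
Raised to α = 1.5: 0.38355; 0.17537; 0.14060; 0.05330.
Sum = 0.752818; FGT(1.5) = 0.752818 / 7 = 0.1075.

0.1075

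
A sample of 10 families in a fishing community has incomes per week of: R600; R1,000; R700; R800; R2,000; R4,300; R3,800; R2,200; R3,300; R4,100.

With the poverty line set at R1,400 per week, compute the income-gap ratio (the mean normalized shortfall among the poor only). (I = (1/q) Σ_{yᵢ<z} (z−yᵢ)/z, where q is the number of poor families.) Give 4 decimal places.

Below the line: R600, R700, R800, R1,000 (q = 4 of N = 10).
Relative gaps: 0.5714, 0.5000, 0.4286, 0.2857; sum = 1.785714.
I averages over the q = 4 poor units only: 1.785714 / 4 = 0.4464.

0.4464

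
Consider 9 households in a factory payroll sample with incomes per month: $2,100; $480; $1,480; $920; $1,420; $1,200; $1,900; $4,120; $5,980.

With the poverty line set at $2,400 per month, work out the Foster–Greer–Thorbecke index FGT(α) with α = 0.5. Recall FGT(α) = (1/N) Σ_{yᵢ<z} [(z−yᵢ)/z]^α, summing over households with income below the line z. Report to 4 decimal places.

0.4950

Poor units: $480, $920, $1,200, $1,420, $1,480, $1,900, $2,100 (q = 7 of N = 9).
Shortfall ratios: (2400−480)/2400 = 0.8000; (2400−920)/2400 = 0.6167; (2400−1200)/2400 = 0.5000; (2400−1420)/2400 = 0.4083; (2400−1480)/2400 = 0.3833; (2400−1900)/2400 = 0.2083; (2400−2100)/2400 = 0.1250.
Raised to α = 0.5: 0.89443; 0.78528; 0.70711; 0.63901; 0.61914; 0.45644; 0.35355.
Sum = 4.454953; FGT(0.5) = 4.454953 / 9 = 0.4950.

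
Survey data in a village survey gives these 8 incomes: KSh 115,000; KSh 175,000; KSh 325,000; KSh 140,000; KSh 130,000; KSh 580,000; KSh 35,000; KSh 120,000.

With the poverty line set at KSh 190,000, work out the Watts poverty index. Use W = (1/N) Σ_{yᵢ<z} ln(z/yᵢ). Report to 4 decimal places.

0.4276

Below the line: KSh 35,000, KSh 115,000, KSh 120,000, KSh 130,000, KSh 140,000, KSh 175,000 (q = 6 of N = 8).
Log gaps: ln(190000/35000) = 1.6917; ln(190000/115000) = 0.5021; ln(190000/120000) = 0.4595; ln(190000/130000) = 0.3795; ln(190000/140000) = 0.3054; ln(190000/175000) = 0.0822.
W = 3.420410 / 8 = 0.4276.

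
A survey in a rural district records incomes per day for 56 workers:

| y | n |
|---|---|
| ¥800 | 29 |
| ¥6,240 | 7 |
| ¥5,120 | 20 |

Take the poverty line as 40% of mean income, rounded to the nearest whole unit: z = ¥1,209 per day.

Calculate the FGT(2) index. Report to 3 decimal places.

0.059

Incomes under z: 29×¥800 (q = 29 of N = 56).
Relative gaps: (1209−800)/1209 = 0.3383 (×29).
Squared: 0.1144 (×29).
Sum = 3.318884; P₂ = 3.318884 / 56 = 0.059.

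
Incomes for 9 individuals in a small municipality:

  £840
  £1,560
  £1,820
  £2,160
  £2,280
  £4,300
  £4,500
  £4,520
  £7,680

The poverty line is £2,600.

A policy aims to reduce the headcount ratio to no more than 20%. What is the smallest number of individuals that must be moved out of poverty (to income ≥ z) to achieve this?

5 of the 9 individuals are poor, so H = 5/9 = 0.556.
A headcount ratio of at most 20% allows at most ⌊0.20 × 9⌋ = 1 poor individuals.
So at least 5 − 1 = 4 must be lifted.

4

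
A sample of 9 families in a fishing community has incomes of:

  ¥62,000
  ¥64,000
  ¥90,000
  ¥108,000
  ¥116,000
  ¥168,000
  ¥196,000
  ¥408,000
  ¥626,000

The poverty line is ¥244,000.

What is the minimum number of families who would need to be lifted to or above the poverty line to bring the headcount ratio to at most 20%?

7 of the 9 families are poor, so H = 7/9 = 0.778.
A headcount ratio of at most 20% allows at most ⌊0.20 × 9⌋ = 1 poor families.
So at least 7 − 1 = 6 must be lifted.

6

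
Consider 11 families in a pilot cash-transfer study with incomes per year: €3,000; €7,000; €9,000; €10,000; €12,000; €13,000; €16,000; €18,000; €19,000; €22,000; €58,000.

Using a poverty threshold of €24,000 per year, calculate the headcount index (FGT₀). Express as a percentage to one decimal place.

10 of the 11 families have income below €24,000.
H = 10/11 = 90.9%.

90.9%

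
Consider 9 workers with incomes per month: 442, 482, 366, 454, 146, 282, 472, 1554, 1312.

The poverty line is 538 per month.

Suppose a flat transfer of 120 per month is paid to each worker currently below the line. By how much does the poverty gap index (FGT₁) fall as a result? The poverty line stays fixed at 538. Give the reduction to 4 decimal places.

0.1367

Before: below the line — 146, 282, 366, 442, 454, 472, 482; poverty gap index (FGT₁) = 0.231722.
After the 120 transfer: below the line — 266, 402, 486; poverty gap index (FGT₁) = 0.095002.
Reduction = 0.231722 − 0.095002 = 0.1367.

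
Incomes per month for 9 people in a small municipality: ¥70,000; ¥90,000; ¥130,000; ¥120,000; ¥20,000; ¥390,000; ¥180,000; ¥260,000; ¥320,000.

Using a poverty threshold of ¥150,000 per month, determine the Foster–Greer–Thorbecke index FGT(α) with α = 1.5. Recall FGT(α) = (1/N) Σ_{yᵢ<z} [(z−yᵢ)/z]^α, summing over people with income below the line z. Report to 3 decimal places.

0.176

Below the line: ¥20,000, ¥70,000, ¥90,000, ¥120,000, ¥130,000 (q = 5 of N = 9).
Relative gaps: (150000−20000)/150000 = 0.8667; (150000−70000)/150000 = 0.5333; (150000−90000)/150000 = 0.4000; (150000−120000)/150000 = 0.2000; (150000−130000)/150000 = 0.1333.
Raised to α = 1.5: 0.80682; 0.38949; 0.25298; 0.08944; 0.04869.
Sum = 1.587426; FGT(1.5) = 1.587426 / 9 = 0.176.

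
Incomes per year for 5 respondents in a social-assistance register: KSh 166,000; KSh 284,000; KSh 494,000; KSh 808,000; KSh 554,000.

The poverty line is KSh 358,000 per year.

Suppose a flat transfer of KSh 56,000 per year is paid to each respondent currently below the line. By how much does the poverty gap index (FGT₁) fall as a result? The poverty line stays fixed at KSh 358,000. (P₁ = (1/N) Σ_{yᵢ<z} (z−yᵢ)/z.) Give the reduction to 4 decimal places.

0.0626

Before: below the line — KSh 166,000, KSh 284,000; poverty gap index (FGT₁) = 0.148603.
After the KSh 56,000 transfer: below the line — KSh 222,000, KSh 340,000; poverty gap index (FGT₁) = 0.086034.
Reduction = 0.148603 − 0.086034 = 0.0626.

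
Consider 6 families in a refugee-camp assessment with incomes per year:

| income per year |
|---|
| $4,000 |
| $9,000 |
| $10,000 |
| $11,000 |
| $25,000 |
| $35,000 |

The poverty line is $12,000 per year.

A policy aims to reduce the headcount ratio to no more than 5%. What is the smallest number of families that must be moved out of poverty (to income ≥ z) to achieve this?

Currently q = 4 of N = 6 are below the line (H = 0.667).
A headcount ratio of at most 5% allows at most ⌊0.05 × 6⌋ = 0 poor families.
So at least 4 − 0 = 4 must be lifted.

4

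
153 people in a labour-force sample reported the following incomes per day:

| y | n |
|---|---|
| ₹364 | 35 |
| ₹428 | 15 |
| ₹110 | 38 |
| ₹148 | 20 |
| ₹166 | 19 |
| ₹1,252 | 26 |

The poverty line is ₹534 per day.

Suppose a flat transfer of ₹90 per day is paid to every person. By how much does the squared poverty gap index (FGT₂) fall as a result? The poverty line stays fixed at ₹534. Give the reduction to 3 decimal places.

Before: below the line — 38×₹110, 20×₹148, 19×₹166, 35×₹364, 15×₹428; squared poverty gap index (FGT₂) = 0.31091.
After the ₹90 transfer: below the line — 38×₹200, 20×₹238, 19×₹256, 35×₹454, 15×₹518; squared poverty gap index (FGT₂) = 0.17621.
Reduction = 0.31091 − 0.17621 = 0.135.

0.135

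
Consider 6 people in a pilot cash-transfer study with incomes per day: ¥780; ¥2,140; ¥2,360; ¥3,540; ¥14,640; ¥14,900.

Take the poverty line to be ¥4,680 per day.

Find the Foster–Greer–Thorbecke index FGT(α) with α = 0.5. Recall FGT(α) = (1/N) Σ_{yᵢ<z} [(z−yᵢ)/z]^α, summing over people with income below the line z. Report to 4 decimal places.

Below the line: ¥780, ¥2,140, ¥2,360, ¥3,540 (q = 4 of N = 6).
Relative gaps: (4680−780)/4680 = 0.8333; (4680−2140)/4680 = 0.5427; (4680−2360)/4680 = 0.4957; (4680−3540)/4680 = 0.2436.
Raised to α = 0.5: 0.91287; 0.73671; 0.70408; 0.49355.
Sum = 2.847203; FGT(0.5) = 2.847203 / 6 = 0.4745.

0.4745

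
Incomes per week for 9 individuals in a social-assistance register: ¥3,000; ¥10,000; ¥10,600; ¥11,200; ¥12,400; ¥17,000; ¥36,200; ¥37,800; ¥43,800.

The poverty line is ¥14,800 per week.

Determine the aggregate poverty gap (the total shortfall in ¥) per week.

Poor units: ¥3,000, ¥10,000, ¥10,600, ¥11,200, ¥12,400 (q = 5 of N = 9).
Individual gaps: 14800−3000 = 11800; 14800−10000 = 4800; 14800−10600 = 4200; 14800−11200 = 3600; 14800−12400 = 2400.
Aggregate gap = ¥26,800.

¥26,800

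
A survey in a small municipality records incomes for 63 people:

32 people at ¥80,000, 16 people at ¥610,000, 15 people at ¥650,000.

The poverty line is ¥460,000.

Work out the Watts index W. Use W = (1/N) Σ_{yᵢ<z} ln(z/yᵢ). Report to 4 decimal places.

Poor units: 32×¥80,000 (q = 32 of N = 63).
ln(z/y) terms: ln(460000/80000) = 1.7492 (×32).
W = 55.974395 / 63 = 0.8885.

0.8885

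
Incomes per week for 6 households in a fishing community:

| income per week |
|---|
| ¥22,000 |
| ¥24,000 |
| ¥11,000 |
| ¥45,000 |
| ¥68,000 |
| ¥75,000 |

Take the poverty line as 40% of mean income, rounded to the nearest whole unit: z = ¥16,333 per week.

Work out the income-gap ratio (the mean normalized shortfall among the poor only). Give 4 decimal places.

Incomes under z: ¥11,000 (q = 1 of N = 6).
Shortfall ratios (z−y)/z: 0.3265; sum = 0.326517.
The income-gap ratio divides by q (the poor only): 0.326517 / 1 = 0.3265.

0.3265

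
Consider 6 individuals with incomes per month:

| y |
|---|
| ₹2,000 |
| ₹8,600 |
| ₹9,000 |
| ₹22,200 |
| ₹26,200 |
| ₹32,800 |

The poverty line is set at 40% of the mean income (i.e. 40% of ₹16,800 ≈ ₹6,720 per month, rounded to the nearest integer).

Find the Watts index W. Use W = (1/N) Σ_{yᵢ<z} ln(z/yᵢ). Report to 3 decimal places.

0.202

Incomes under z: ₹2,000 (q = 1 of N = 6).
Log shortfalls: ln(6720/2000) = 1.2119.
W = 1.211941 / 6 = 0.202.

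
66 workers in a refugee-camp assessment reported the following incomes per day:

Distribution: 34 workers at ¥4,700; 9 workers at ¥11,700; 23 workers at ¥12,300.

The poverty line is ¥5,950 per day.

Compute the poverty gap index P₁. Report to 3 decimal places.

0.108

Poor units: 34×¥4,700 (q = 34 of N = 66).
Relative gaps: (5950−4700)/5950 = 0.2101 (×34).
Sum of shortfalls = 7.142857; P₁ averages over all N: 7.142857 / 66 = 0.108.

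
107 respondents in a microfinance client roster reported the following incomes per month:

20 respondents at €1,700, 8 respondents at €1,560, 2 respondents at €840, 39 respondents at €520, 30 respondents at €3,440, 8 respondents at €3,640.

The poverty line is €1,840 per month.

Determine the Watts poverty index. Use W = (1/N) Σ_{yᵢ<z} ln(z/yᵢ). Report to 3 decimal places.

0.502

Below the line: 39×€520, 2×€840, 8×€1,560, 20×€1,700 (q = 69 of N = 107).
Log shortfalls: ln(1840/520) = 1.2637 (×39); ln(1840/840) = 0.7841 (×2); ln(1840/1560) = 0.1651 (×8); ln(1840/1700) = 0.0791 (×20).
W = 53.755612 / 107 = 0.502.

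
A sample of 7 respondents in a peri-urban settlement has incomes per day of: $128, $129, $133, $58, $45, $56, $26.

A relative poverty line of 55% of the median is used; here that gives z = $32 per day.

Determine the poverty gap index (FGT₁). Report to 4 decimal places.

0.0268

Below the line: $26 (q = 1 of N = 7).
Relative gaps: (32−26)/32 = 0.1875.
Σ = 0.187500. Dividing by the full population N = 7 gives P₁ = 0.0268.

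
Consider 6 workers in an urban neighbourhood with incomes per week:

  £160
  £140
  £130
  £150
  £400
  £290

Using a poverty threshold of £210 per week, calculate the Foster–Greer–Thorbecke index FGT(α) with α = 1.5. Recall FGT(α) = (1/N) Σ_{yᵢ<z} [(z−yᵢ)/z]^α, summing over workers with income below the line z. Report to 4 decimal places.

0.1161

Below the line: £130, £140, £150, £160 (q = 4 of N = 6).
Gap ratios (z−y)/z: (210−130)/210 = 0.3810; (210−140)/210 = 0.3333; (210−150)/210 = 0.2857; (210−160)/210 = 0.2381.
Raised to α = 1.5: 0.23513; 0.19245; 0.15272; 0.11618.
Sum = 0.696478; FGT(1.5) = 0.696478 / 6 = 0.1161.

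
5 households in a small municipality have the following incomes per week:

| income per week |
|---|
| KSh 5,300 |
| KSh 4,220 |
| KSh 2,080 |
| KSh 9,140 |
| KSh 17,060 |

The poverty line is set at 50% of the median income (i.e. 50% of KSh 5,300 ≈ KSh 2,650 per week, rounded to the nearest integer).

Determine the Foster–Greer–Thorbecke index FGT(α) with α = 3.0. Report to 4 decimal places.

Below z: KSh 2,080 (q = 1 of N = 5).
Relative gaps: (2650−2080)/2650 = 0.2151.
Raised to α = 3.0: 0.00995.
Sum = 0.009951; FGT(3.0) = 0.009951 / 5 = 0.0020.

0.0020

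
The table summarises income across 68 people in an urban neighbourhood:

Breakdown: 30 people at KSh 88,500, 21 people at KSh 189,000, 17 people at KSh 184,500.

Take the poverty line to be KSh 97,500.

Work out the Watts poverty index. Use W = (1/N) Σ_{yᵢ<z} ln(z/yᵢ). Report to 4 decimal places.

Incomes under z: 30×KSh 88,500 (q = 30 of N = 68).
Log gaps: ln(97500/88500) = 0.0968 (×30).
W = 2.905495 / 68 = 0.0427.

0.0427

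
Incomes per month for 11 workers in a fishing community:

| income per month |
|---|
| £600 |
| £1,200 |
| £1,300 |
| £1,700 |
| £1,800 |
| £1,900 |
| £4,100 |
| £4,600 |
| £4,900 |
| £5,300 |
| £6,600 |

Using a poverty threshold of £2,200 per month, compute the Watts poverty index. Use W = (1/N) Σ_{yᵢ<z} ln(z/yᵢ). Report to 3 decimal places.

0.276

Incomes under z: £600, £1,200, £1,300, £1,700, £1,800, £1,900 (q = 6 of N = 11).
Log shortfalls: ln(2200/600) = 1.2993; ln(2200/1200) = 0.6061; ln(2200/1300) = 0.5261; ln(2200/1700) = 0.2578; ln(2200/1800) = 0.2007; ln(2200/1900) = 0.1466.
W = 3.036615 / 11 = 0.276.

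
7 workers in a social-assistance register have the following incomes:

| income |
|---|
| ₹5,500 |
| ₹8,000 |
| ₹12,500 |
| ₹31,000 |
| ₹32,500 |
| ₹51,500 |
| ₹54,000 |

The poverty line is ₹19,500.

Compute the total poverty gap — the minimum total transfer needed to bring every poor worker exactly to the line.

₹32,500

Below z: ₹5,500, ₹8,000, ₹12,500 (q = 3 of N = 7).
Individual gaps: 19500−5500 = 14000; 19500−8000 = 11500; 19500−12500 = 7000.
Aggregate gap = ₹32,500.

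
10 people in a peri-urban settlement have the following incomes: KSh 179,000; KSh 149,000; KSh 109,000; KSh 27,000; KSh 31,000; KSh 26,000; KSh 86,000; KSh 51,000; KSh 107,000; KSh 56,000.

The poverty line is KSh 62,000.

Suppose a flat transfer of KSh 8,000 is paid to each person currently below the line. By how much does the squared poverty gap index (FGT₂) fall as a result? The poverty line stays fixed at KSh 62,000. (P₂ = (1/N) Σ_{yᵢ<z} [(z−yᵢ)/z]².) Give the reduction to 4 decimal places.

0.0413

Before: below the line — KSh 26,000, KSh 27,000, KSh 31,000, KSh 51,000, KSh 56,000; squared poverty gap index (FGT₂) = 0.094667.
After the KSh 8,000 transfer: below the line — KSh 34,000, KSh 35,000, KSh 39,000, KSh 59,000; squared poverty gap index (FGT₂) = 0.053356.
Reduction = 0.094667 − 0.053356 = 0.0413.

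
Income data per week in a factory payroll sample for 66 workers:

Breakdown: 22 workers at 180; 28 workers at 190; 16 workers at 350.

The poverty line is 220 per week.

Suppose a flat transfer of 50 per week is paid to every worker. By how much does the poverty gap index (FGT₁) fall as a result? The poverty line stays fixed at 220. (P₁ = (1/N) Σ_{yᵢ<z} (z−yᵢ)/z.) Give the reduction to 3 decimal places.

0.118

Before: below the line — 22×180, 28×190; poverty gap index (FGT₁) = 0.11846.
After the 50 transfer: below the line — none; poverty gap index (FGT₁) = 0.00000.
Reduction = 0.11846 − 0.00000 = 0.118.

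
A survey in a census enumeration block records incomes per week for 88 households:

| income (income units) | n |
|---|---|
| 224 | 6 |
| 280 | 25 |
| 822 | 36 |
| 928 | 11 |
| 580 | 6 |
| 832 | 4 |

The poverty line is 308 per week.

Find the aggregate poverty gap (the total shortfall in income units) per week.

1204

Incomes under z: 6×224, 25×280 (q = 31 of N = 88).
Individual gaps: 6×(308−224) = 504; 25×(308−280) = 700.
Aggregate gap = 1204.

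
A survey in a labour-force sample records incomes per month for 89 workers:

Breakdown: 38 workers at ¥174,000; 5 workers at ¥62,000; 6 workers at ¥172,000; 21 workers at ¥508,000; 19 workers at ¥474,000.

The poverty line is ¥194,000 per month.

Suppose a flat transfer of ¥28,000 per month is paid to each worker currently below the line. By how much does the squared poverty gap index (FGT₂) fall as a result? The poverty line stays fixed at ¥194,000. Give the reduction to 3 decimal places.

0.015

Before: below the line — 5×¥62,000, 6×¥172,000, 38×¥174,000; squared poverty gap index (FGT₂) = 0.03141.
After the ¥28,000 transfer: below the line — 5×¥90,000; squared poverty gap index (FGT₂) = 0.01615.
Reduction = 0.03141 − 0.01615 = 0.015.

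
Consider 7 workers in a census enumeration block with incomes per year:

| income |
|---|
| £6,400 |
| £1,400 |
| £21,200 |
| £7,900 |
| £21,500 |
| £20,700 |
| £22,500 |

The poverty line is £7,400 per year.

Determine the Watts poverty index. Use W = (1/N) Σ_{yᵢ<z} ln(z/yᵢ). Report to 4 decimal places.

0.2586

Below z: £1,400, £6,400 (q = 2 of N = 7).
ln(z/y) terms: ln(7400/1400) = 1.6650; ln(7400/6400) = 0.1452.
W = 1.810190 / 7 = 0.2586.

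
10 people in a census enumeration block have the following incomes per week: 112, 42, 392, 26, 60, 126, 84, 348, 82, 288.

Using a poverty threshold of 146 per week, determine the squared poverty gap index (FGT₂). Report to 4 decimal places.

Below z: 26, 42, 60, 82, 84, 112, 126 (q = 7 of N = 10).
Normalized shortfalls: (146−26)/146 = 0.8219; (146−42)/146 = 0.7123; (146−60)/146 = 0.5890; (146−82)/146 = 0.4384; (146−84)/146 = 0.4247; (146−112)/146 = 0.2329; (146−126)/146 = 0.1370.
Squared: 0.6755; 0.5074; 0.3470; 0.1922; 0.1803; 0.0542; 0.0188.
Sum = 1.975418; P₂ = 1.975418 / 10 = 0.1975.

0.1975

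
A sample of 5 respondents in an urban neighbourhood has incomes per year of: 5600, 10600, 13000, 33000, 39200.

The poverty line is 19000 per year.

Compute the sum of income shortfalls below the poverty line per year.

Incomes under z: 5600, 10600, 13000 (q = 3 of N = 5).
Individual gaps: 19000−5600 = 13400; 19000−10600 = 8400; 19000−13000 = 6000.
Aggregate gap = 27800.

27800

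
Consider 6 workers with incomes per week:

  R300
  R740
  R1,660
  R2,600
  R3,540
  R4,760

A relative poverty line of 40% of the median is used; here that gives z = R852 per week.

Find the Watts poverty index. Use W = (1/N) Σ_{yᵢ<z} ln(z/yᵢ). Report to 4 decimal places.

0.1975

Below the line: R300, R740 (q = 2 of N = 6).
Log shortfalls: ln(852/300) = 1.0438; ln(852/740) = 0.1409.
W = 1.184740 / 6 = 0.1975.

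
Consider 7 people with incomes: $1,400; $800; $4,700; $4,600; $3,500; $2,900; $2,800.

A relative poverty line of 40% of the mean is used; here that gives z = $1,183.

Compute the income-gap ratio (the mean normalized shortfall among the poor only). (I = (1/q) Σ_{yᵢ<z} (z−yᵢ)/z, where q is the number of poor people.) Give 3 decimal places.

0.324

Below z: $800 (q = 1 of N = 7).
Relative gaps: 0.3238; sum = 0.323753.
The income-gap ratio divides by q (the poor only): 0.323753 / 1 = 0.324.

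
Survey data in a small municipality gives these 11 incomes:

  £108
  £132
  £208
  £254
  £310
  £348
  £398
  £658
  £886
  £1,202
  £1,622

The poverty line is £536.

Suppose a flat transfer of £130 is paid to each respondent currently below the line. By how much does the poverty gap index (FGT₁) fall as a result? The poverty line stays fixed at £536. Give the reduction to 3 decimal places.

Before: below the line — £108, £132, £208, £254, £310, £348, £398; poverty gap index (FGT₁) = 0.33820.
After the £130 transfer: below the line — £238, £262, £338, £384, £440, £478, £528; poverty gap index (FGT₁) = 0.18385.
Reduction = 0.33820 − 0.18385 = 0.154.

0.154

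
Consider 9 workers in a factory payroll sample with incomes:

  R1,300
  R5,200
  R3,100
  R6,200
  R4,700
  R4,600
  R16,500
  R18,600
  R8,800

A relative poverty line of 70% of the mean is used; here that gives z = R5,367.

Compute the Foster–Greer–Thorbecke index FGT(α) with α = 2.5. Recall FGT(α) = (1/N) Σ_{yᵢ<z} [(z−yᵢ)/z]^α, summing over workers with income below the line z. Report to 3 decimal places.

0.070

Below the line: R1,300, R3,100, R4,600, R4,700, R5,200 (q = 5 of N = 9).
Gap ratios (z−y)/z: (5367−1300)/5367 = 0.7578; (5367−3100)/5367 = 0.4224; (5367−4600)/5367 = 0.1429; (5367−4700)/5367 = 0.1243; (5367−5200)/5367 = 0.0311.
Raised to α = 2.5: 0.49987; 0.11596; 0.00772; 0.00544; 0.00017.
Sum = 0.629163; FGT(2.5) = 0.629163 / 9 = 0.070.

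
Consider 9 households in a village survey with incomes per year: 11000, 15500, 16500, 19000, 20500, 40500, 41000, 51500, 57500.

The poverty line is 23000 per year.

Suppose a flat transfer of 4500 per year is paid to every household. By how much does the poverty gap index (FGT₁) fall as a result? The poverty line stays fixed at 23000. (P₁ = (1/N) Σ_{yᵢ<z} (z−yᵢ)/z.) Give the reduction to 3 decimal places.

Before: below the line — 11000, 15500, 16500, 19000, 20500; poverty gap index (FGT₁) = 0.15700.
After the 4500 transfer: below the line — 15500, 20000, 21000; poverty gap index (FGT₁) = 0.06039.
Reduction = 0.15700 − 0.06039 = 0.097.

0.097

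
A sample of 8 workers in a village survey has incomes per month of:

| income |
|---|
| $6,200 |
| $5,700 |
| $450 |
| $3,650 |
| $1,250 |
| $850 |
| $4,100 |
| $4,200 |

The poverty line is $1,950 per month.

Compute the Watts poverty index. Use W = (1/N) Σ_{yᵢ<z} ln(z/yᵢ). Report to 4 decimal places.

0.3427

Below z: $450, $850, $1,250 (q = 3 of N = 8).
ln(z/y) terms: ln(1950/450) = 1.4663; ln(1950/850) = 0.8303; ln(1950/1250) = 0.4447.
W = 2.741371 / 8 = 0.3427.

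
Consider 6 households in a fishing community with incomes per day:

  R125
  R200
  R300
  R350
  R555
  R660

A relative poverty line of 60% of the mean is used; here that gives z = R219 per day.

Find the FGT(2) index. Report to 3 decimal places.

Poor units: R125, R200 (q = 2 of N = 6).
Gap ratios (z−y)/z: (219−125)/219 = 0.4292; (219−200)/219 = 0.0868.
Squared: 0.1842; 0.0075.
Sum = 0.191760; P₂ = 0.191760 / 6 = 0.032.

0.032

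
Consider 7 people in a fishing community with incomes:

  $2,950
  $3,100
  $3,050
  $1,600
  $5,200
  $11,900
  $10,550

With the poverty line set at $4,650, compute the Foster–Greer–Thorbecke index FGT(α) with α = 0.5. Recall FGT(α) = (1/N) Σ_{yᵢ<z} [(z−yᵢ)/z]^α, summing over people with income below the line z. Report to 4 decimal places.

0.3684

Poor units: $1,600, $2,950, $3,050, $3,100 (q = 4 of N = 7).
Normalized shortfalls: (4650−1600)/4650 = 0.6559; (4650−2950)/4650 = 0.3656; (4650−3050)/4650 = 0.3441; (4650−3100)/4650 = 0.3333.
Raised to α = 0.5: 0.80989; 0.60464; 0.58659; 0.57735.
Sum = 2.578465; FGT(0.5) = 2.578465 / 7 = 0.3684.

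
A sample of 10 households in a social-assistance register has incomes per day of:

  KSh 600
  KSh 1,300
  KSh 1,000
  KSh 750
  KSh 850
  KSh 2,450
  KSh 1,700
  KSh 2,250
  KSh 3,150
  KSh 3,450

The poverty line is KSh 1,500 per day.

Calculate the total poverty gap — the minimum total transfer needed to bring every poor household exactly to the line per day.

KSh 3,000

Below z: KSh 600, KSh 750, KSh 850, KSh 1,000, KSh 1,300 (q = 5 of N = 10).
Individual gaps: 1500−600 = 900; 1500−750 = 750; 1500−850 = 650; 1500−1000 = 500; 1500−1300 = 200.
Aggregate gap = KSh 3,000.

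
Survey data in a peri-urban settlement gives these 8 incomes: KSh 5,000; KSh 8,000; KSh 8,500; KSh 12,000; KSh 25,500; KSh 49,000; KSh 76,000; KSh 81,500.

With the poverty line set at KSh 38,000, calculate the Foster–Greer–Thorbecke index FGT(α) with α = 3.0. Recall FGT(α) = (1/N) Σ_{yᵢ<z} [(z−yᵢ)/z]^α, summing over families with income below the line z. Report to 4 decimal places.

0.2463

Poor units: KSh 5,000, KSh 8,000, KSh 8,500, KSh 12,000, KSh 25,500 (q = 5 of N = 8).
Relative gaps: (38000−5000)/38000 = 0.8684; (38000−8000)/38000 = 0.7895; (38000−8500)/38000 = 0.7763; (38000−12000)/38000 = 0.6842; (38000−25500)/38000 = 0.3289.
Raised to α = 3.0: 0.65492; 0.49205; 0.46786; 0.32031; 0.03559.
Sum = 1.970741; FGT(3.0) = 1.970741 / 8 = 0.2463.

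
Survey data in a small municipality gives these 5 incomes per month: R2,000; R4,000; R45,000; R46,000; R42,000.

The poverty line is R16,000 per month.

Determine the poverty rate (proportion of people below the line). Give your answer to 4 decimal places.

2 of the 5 people have income below R16,000.
H = 2/5 = 0.4000.

0.4000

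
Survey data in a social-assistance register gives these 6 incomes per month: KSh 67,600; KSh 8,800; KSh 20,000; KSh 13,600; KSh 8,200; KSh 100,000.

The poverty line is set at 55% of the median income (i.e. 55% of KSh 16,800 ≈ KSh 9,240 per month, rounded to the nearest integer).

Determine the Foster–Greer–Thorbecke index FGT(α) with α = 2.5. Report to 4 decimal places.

0.0008

Below z: KSh 8,200, KSh 8,800 (q = 2 of N = 6).
Shortfall ratios: (9240−8200)/9240 = 0.1126; (9240−8800)/9240 = 0.0476.
Raised to α = 2.5: 0.00425; 0.00049.
Sum = 0.004745; FGT(2.5) = 0.004745 / 6 = 0.0008.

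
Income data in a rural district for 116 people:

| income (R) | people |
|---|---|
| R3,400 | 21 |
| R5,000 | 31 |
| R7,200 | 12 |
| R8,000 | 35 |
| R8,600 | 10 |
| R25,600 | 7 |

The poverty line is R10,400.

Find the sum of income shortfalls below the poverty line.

R454,800

Poor units: 21×R3,400, 31×R5,000, 12×R7,200, 35×R8,000, 10×R8,600 (q = 109 of N = 116).
Individual gaps: 21×(10400−3400) = 147000; 31×(10400−5000) = 167400; 12×(10400−7200) = 38400; 35×(10400−8000) = 84000; 10×(10400−8600) = 18000.
Aggregate gap = R454,800.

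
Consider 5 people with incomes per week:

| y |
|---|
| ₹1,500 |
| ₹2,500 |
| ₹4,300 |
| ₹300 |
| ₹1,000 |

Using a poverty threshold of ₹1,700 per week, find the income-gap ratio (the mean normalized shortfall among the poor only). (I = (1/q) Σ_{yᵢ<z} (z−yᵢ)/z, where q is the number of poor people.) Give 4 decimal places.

0.4510

Below the line: ₹300, ₹1,000, ₹1,500 (q = 3 of N = 5).
Relative gaps: 0.8235, 0.4118, 0.1176; sum = 1.352941.
The income-gap ratio divides by q (the poor only): 1.352941 / 3 = 0.4510.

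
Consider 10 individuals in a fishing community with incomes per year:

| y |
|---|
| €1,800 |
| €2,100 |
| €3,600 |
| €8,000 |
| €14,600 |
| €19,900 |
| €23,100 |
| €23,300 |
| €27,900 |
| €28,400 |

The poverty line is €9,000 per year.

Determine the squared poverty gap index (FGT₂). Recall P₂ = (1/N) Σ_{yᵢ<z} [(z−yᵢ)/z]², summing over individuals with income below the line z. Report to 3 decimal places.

Below z: €1,800, €2,100, €3,600, €8,000 (q = 4 of N = 10).
Normalized shortfalls: (9000−1800)/9000 = 0.8000; (9000−2100)/9000 = 0.7667; (9000−3600)/9000 = 0.6000; (9000−8000)/9000 = 0.1111.
Squared: 0.6400; 0.5878; 0.3600; 0.0123.
Sum = 1.600123; P₂ = 1.600123 / 10 = 0.160.

0.160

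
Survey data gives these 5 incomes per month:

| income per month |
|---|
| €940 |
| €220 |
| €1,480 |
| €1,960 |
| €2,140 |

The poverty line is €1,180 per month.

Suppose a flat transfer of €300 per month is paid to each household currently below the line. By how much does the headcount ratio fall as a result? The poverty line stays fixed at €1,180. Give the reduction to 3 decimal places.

Before: below the line — €220, €940; headcount ratio = 0.40000.
After the €300 transfer: below the line — €520; headcount ratio = 0.20000.
Reduction = 0.40000 − 0.20000 = 0.200.

0.200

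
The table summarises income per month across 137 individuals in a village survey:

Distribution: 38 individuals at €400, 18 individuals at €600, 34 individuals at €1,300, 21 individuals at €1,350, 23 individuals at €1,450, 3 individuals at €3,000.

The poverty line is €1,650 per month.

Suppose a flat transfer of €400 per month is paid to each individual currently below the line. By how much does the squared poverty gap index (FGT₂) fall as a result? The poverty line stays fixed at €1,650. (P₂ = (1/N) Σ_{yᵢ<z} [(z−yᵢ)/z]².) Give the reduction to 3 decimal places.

Before: below the line — 38×€400, 18×€600, 34×€1,300, 21×€1,350, 23×€1,450; squared poverty gap index (FGT₂) = 0.23110.
After the €400 transfer: below the line — 38×€800, 18×€1,000; squared poverty gap index (FGT₂) = 0.09400.
Reduction = 0.23110 − 0.09400 = 0.137.

0.137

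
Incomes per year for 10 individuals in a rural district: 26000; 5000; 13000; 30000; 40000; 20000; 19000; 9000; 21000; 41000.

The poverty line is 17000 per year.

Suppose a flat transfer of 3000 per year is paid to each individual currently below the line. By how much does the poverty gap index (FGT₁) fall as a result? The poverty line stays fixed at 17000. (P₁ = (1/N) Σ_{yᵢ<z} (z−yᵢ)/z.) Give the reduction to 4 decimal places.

Before: below the line — 5000, 9000, 13000; poverty gap index (FGT₁) = 0.141176.
After the 3000 transfer: below the line — 8000, 12000, 16000; poverty gap index (FGT₁) = 0.088235.
Reduction = 0.141176 − 0.088235 = 0.0529.

0.0529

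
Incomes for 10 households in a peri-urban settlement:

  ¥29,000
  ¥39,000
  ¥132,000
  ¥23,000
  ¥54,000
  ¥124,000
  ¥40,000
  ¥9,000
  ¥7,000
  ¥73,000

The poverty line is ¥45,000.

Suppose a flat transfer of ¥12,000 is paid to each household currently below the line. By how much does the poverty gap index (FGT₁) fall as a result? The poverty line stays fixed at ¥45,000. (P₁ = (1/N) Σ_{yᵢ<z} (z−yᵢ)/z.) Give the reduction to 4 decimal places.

0.1311

Before: below the line — ¥7,000, ¥9,000, ¥23,000, ¥29,000, ¥39,000, ¥40,000; poverty gap index (FGT₁) = 0.273333.
After the ¥12,000 transfer: below the line — ¥19,000, ¥21,000, ¥35,000, ¥41,000; poverty gap index (FGT₁) = 0.142222.
Reduction = 0.273333 − 0.142222 = 0.1311.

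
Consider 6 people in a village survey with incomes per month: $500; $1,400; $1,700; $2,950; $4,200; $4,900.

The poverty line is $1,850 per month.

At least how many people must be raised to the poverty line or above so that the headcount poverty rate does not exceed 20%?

3 of the 6 people are poor, so H = 3/6 = 0.500.
A headcount ratio of at most 20% allows at most ⌊0.20 × 6⌋ = 1 poor people.
So at least 3 − 1 = 2 must be lifted.

2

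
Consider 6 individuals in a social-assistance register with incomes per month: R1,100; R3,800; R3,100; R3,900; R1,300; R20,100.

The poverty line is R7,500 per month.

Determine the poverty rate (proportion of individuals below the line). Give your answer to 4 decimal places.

5 of the 6 individuals have income below R7,500.
H = 5/6 = 0.8333.

0.8333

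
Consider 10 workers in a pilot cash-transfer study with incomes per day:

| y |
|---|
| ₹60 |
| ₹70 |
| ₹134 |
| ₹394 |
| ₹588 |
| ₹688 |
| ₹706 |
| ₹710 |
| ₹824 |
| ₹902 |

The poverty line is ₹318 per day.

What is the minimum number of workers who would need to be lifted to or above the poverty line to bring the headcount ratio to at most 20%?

3 of the 10 workers are poor, so H = 3/10 = 0.300.
A headcount ratio of at most 20% allows at most ⌊0.20 × 10⌋ = 2 poor workers.
So at least 3 − 2 = 1 must be lifted.

1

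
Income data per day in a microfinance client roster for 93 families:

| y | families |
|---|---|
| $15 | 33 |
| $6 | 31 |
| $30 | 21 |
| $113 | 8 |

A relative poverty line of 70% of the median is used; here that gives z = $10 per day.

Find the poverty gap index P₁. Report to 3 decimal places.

Incomes under z: 31×$6 (q = 31 of N = 93).
Relative gaps: (10−6)/10 = 0.4000 (×31).
Σ = 12.400000. Dividing by the full population N = 93 gives P₁ = 0.133.

0.133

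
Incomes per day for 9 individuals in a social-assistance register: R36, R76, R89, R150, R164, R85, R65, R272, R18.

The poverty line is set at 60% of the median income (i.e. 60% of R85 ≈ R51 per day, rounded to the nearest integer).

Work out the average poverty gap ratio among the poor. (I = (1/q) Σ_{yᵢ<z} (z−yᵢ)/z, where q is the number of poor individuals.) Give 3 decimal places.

0.471

Below the line: R18, R36 (q = 2 of N = 9).
Relative gaps: 0.6471, 0.2941; sum = 0.941176.
The income-gap ratio divides by q (the poor only): 0.941176 / 2 = 0.471.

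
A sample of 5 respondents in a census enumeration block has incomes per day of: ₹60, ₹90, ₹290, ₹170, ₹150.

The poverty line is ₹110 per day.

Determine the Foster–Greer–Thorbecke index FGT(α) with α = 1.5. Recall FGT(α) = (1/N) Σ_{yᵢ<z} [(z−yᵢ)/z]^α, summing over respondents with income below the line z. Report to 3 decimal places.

0.077

Below the line: ₹60, ₹90 (q = 2 of N = 5).
Gap ratios (z−y)/z: (110−60)/110 = 0.4545; (110−90)/110 = 0.1818.
Raised to α = 1.5: 0.30645; 0.07753.
Sum = 0.383982; FGT(1.5) = 0.383982 / 5 = 0.077.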